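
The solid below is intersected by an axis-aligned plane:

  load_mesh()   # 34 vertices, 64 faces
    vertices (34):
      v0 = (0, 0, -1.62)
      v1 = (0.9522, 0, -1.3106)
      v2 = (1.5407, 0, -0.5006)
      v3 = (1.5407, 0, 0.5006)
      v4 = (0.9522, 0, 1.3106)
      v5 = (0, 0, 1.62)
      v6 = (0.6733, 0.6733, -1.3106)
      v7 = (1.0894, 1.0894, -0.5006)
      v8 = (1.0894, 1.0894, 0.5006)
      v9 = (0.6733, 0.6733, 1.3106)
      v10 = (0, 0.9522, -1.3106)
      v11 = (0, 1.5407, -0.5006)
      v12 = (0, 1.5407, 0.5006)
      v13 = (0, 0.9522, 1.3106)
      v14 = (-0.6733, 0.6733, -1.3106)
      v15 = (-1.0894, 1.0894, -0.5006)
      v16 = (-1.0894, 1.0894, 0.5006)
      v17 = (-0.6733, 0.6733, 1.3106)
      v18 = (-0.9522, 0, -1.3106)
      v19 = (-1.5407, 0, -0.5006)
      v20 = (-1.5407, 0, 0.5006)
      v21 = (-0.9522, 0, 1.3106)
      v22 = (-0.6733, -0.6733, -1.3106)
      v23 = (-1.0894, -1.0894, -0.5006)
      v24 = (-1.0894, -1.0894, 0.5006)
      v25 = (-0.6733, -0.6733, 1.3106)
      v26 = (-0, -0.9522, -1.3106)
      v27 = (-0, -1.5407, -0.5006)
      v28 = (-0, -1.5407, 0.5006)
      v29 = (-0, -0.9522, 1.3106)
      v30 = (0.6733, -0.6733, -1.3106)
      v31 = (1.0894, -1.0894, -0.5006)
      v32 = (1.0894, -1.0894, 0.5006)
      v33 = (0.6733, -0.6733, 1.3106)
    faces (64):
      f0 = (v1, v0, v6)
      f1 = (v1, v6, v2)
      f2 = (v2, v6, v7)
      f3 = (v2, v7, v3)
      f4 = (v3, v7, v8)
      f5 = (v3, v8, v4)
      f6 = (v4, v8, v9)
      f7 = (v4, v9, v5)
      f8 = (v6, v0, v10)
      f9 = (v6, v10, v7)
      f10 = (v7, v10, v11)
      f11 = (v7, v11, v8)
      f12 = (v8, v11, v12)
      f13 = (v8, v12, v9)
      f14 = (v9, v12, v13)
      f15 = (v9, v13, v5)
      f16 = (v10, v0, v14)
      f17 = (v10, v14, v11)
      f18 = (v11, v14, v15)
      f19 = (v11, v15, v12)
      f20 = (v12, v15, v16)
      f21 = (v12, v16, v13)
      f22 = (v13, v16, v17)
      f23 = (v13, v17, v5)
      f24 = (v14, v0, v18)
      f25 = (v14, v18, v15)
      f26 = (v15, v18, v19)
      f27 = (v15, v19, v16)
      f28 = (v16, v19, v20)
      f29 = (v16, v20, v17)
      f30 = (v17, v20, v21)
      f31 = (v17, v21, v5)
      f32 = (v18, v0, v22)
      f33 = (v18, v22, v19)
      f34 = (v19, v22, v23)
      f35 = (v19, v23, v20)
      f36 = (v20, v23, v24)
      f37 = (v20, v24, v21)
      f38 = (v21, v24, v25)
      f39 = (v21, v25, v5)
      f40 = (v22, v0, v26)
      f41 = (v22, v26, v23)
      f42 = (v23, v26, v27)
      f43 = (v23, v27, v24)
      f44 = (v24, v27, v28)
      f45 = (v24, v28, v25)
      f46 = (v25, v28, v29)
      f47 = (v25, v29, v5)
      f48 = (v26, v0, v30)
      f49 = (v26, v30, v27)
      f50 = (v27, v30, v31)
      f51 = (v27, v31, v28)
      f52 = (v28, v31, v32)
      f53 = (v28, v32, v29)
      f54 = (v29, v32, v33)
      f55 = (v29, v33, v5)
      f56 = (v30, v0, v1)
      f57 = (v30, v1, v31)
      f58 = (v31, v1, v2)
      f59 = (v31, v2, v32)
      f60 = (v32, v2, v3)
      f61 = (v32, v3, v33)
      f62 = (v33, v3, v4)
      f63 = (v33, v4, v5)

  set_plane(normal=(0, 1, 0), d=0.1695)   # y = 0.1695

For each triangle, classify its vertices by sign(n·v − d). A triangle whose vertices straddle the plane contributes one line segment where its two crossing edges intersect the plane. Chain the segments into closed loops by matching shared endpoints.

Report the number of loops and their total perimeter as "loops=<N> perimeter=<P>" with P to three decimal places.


Straddling triangles (20 of 64):
  (v1,v0,v6) [--+] → (0.1695, 0.1695, -1.54211)–(0.881988, 0.1695, -1.3106)  len=0.7492
  (v1,v6,v2) [-+-] → (0.881988, 0.1695, -1.3106)–(1.32234, 0.1695, -0.704514)  len=0.7492
  (v2,v6,v7) [-++] → (1.32234, 0.1695, -0.704514)–(1.47048, 0.1695, -0.5006)  len=0.2520
  (v2,v7,v3) [-+-] → (1.47048, 0.1695, -0.5006)–(1.47048, 0.1695, 0.344823)  len=0.8454
  (v3,v7,v8) [-++] → (1.47048, 0.1695, 0.344823)–(1.47048, 0.1695, 0.5006)  len=0.1558
  (v3,v8,v4) [-+-] → (1.47048, 0.1695, 0.5006)–(0.973547, 0.1695, 1.18457)  len=0.8454
  (v4,v8,v9) [-++] → (0.973547, 0.1695, 1.18457)–(0.881988, 0.1695, 1.3106)  len=0.1558
  (v4,v9,v5) [-+-] → (0.881988, 0.1695, 1.3106)–(0.1695, 0.1695, 1.54211)  len=0.7492
  (v6,v0,v10) [+-+] → (0.1695, 0.1695, -1.54211)–(0, 0.1695, -1.56492)  len=0.1710
  (v9,v13,v5) [++-] → (0, 0.1695, 1.56492)–(0.1695, 0.1695, 1.54211)  len=0.1710
  (v10,v0,v14) [+-+] → (0, 0.1695, -1.56492)–(-0.1695, 0.1695, -1.54211)  len=0.1710
  (v13,v17,v5) [++-] → (-0.1695, 0.1695, 1.54211)–(0, 0.1695, 1.56492)  len=0.1710
  (v14,v0,v18) [+--] → (-0.1695, 0.1695, -1.54211)–(-0.881988, 0.1695, -1.3106)  len=0.7492
  (v14,v18,v15) [+-+] → (-0.881988, 0.1695, -1.3106)–(-0.973547, 0.1695, -1.18457)  len=0.1558
  (v15,v18,v19) [+--] → (-0.973547, 0.1695, -1.18457)–(-1.47048, 0.1695, -0.5006)  len=0.8454
  (v15,v19,v16) [+-+] → (-1.47048, 0.1695, -0.5006)–(-1.47048, 0.1695, -0.344823)  len=0.1558
  (v16,v19,v20) [+--] → (-1.47048, 0.1695, -0.344823)–(-1.47048, 0.1695, 0.5006)  len=0.8454
  (v16,v20,v17) [+-+] → (-1.47048, 0.1695, 0.5006)–(-1.32234, 0.1695, 0.704514)  len=0.2520
  (v17,v20,v21) [+--] → (-1.32234, 0.1695, 0.704514)–(-0.881988, 0.1695, 1.3106)  len=0.7492
  (v17,v21,v5) [+--] → (-0.881988, 0.1695, 1.3106)–(-0.1695, 0.1695, 1.54211)  len=0.7492

Chained into 1 loop(s):
  loop 1: 20 segments, perimeter = 9.6880
Total perimeter = 9.688

loops=1 perimeter=9.688


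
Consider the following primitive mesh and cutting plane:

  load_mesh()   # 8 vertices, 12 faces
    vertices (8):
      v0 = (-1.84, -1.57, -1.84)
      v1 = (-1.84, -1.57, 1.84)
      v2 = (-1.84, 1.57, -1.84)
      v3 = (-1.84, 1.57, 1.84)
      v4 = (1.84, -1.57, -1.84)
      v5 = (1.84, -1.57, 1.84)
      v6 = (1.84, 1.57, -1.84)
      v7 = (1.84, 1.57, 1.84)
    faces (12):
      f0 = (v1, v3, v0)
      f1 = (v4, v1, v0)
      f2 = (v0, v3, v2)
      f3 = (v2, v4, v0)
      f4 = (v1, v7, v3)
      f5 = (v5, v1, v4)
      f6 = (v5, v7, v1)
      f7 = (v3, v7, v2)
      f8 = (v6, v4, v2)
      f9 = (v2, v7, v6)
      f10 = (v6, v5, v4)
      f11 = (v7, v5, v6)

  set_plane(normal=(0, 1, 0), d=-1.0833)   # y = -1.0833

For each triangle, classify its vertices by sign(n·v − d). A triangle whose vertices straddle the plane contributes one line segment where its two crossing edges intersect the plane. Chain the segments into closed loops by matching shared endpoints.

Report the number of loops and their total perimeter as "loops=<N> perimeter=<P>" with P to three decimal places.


loops=1 perimeter=14.720

Straddling triangles (8 of 12):
  (v1,v3,v0) [-+-] → (-1.84, -1.0833, 1.84)–(-1.84, -1.0833, -1.2696)  len=3.1096
  (v0,v3,v2) [-++] → (-1.84, -1.0833, -1.2696)–(-1.84, -1.0833, -1.84)  len=0.5704
  (v2,v4,v0) [+--] → (1.2696, -1.0833, -1.84)–(-1.84, -1.0833, -1.84)  len=3.1096
  (v1,v7,v3) [-++] → (-1.2696, -1.0833, 1.84)–(-1.84, -1.0833, 1.84)  len=0.5704
  (v5,v7,v1) [-+-] → (1.84, -1.0833, 1.84)–(-1.2696, -1.0833, 1.84)  len=3.1096
  (v6,v4,v2) [+-+] → (1.84, -1.0833, -1.84)–(1.2696, -1.0833, -1.84)  len=0.5704
  (v6,v5,v4) [+--] → (1.84, -1.0833, 1.2696)–(1.84, -1.0833, -1.84)  len=3.1096
  (v7,v5,v6) [+-+] → (1.84, -1.0833, 1.84)–(1.84, -1.0833, 1.2696)  len=0.5704

Chained into 1 loop(s):
  loop 1: 8 segments, perimeter = 14.7200
Total perimeter = 14.720


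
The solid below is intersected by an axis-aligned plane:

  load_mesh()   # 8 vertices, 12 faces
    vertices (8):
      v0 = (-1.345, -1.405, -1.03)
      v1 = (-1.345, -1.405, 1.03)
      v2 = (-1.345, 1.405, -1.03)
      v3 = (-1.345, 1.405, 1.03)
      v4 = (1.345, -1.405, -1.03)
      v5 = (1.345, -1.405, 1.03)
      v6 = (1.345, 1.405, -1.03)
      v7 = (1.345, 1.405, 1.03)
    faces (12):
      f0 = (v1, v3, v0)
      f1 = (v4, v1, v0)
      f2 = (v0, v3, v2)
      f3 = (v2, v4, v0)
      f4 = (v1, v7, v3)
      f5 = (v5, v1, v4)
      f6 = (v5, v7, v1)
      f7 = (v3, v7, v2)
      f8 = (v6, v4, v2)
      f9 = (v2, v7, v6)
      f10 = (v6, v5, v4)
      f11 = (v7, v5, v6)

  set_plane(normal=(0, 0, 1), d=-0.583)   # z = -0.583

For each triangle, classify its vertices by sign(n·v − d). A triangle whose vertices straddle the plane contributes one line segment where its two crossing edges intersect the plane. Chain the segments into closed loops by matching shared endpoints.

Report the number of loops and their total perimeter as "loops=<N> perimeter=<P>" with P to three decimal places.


loops=1 perimeter=11.000

Straddling triangles (8 of 12):
  (v1,v3,v0) [++-] → (-1.345, -0.795257, -0.583)–(-1.345, -1.405, -0.583)  len=0.6097
  (v4,v1,v0) [-+-] → (0.761296, -1.405, -0.583)–(-1.345, -1.405, -0.583)  len=2.1063
  (v0,v3,v2) [-+-] → (-1.345, -0.795257, -0.583)–(-1.345, 1.405, -0.583)  len=2.2003
  (v5,v1,v4) [++-] → (0.761296, -1.405, -0.583)–(1.345, -1.405, -0.583)  len=0.5837
  (v3,v7,v2) [++-] → (-0.761296, 1.405, -0.583)–(-1.345, 1.405, -0.583)  len=0.5837
  (v2,v7,v6) [-+-] → (-0.761296, 1.405, -0.583)–(1.345, 1.405, -0.583)  len=2.1063
  (v6,v5,v4) [-+-] → (1.345, 0.795257, -0.583)–(1.345, -1.405, -0.583)  len=2.2003
  (v7,v5,v6) [++-] → (1.345, 0.795257, -0.583)–(1.345, 1.405, -0.583)  len=0.6097

Chained into 1 loop(s):
  loop 1: 8 segments, perimeter = 11.0000
Total perimeter = 11.000


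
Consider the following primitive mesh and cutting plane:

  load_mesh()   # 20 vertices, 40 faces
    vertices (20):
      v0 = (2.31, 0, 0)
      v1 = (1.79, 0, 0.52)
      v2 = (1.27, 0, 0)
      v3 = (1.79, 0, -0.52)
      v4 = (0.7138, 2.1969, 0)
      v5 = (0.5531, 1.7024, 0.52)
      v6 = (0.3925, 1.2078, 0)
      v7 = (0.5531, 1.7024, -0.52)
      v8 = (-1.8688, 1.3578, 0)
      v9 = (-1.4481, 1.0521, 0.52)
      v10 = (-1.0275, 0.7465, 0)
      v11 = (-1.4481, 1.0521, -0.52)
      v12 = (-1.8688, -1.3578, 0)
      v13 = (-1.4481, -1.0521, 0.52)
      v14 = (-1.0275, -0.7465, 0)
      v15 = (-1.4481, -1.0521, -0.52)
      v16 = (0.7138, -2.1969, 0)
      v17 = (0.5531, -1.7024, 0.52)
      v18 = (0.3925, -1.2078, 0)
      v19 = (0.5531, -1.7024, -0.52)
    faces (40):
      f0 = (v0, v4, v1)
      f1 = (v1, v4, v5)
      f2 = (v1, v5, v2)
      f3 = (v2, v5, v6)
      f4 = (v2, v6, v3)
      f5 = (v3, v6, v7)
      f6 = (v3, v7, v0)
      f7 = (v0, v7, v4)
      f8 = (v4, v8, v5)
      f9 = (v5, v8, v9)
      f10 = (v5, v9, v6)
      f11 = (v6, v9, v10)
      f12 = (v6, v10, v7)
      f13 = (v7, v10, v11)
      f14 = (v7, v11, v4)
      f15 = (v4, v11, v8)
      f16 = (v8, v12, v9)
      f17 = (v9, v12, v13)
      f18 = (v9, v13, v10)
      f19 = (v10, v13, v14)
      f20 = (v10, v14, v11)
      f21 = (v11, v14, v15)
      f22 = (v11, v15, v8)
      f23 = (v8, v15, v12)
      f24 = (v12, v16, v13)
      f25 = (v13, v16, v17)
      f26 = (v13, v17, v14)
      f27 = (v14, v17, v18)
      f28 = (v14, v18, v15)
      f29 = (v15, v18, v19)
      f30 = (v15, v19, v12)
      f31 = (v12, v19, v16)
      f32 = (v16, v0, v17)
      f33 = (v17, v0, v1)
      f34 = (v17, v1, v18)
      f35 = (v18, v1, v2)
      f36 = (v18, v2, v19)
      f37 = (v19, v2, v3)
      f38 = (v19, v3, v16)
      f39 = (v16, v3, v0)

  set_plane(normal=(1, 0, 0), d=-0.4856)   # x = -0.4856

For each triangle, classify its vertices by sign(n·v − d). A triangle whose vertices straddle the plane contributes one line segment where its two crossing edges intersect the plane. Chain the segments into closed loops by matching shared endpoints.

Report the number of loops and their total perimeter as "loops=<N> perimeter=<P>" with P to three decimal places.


Straddling triangles (16 of 40):
  (v4,v8,v5) [+-+] → (-0.4856, 1.80721, 0)–(-0.4856, 1.55461, 0.296983)  len=0.3899
  (v5,v8,v9) [+--] → (-0.4856, 1.55461, 0.296983)–(-0.4856, 1.36487, 0.52)  len=0.2928
  (v5,v9,v6) [+-+] → (-0.4856, 1.36487, 0.52)–(-0.4856, 1.13352, 0.248078)  len=0.3570
  (v6,v9,v10) [+--] → (-0.4856, 1.13352, 0.248078)–(-0.4856, 0.922541, 0)  len=0.3257
  (v6,v10,v7) [+-+] → (-0.4856, 0.922541, 0)–(-0.4856, 1.07423, -0.178279)  len=0.2341
  (v7,v10,v11) [+--] → (-0.4856, 1.07423, -0.178279)–(-0.4856, 1.36487, -0.52)  len=0.4486
  (v7,v11,v4) [+-+] → (-0.4856, 1.36487, -0.52)–(-0.4856, 1.56178, -0.288491)  len=0.3039
  (v4,v11,v8) [+--] → (-0.4856, 1.56178, -0.288491)–(-0.4856, 1.80721, 0)  len=0.3788
  (v12,v16,v13) [-+-] → (-0.4856, -1.80721, 0)–(-0.4856, -1.56178, 0.288491)  len=0.3788
  (v13,v16,v17) [-++] → (-0.4856, -1.56178, 0.288491)–(-0.4856, -1.36487, 0.52)  len=0.3039
  (v13,v17,v14) [-+-] → (-0.4856, -1.36487, 0.52)–(-0.4856, -1.07423, 0.178279)  len=0.4486
  (v14,v17,v18) [-++] → (-0.4856, -1.07423, 0.178279)–(-0.4856, -0.922541, 0)  len=0.2341
  (v14,v18,v15) [-+-] → (-0.4856, -0.922541, 0)–(-0.4856, -1.13352, -0.248078)  len=0.3257
  (v15,v18,v19) [-++] → (-0.4856, -1.13352, -0.248078)–(-0.4856, -1.36487, -0.52)  len=0.3570
  (v15,v19,v12) [-+-] → (-0.4856, -1.36487, -0.52)–(-0.4856, -1.55461, -0.296983)  len=0.2928
  (v12,v19,v16) [-++] → (-0.4856, -1.55461, -0.296983)–(-0.4856, -1.80721, 0)  len=0.3899

Chained into 2 loop(s):
  loop 1: 8 segments, perimeter = 2.7307
  loop 2: 8 segments, perimeter = 2.7307
Total perimeter = 5.461

loops=2 perimeter=5.461


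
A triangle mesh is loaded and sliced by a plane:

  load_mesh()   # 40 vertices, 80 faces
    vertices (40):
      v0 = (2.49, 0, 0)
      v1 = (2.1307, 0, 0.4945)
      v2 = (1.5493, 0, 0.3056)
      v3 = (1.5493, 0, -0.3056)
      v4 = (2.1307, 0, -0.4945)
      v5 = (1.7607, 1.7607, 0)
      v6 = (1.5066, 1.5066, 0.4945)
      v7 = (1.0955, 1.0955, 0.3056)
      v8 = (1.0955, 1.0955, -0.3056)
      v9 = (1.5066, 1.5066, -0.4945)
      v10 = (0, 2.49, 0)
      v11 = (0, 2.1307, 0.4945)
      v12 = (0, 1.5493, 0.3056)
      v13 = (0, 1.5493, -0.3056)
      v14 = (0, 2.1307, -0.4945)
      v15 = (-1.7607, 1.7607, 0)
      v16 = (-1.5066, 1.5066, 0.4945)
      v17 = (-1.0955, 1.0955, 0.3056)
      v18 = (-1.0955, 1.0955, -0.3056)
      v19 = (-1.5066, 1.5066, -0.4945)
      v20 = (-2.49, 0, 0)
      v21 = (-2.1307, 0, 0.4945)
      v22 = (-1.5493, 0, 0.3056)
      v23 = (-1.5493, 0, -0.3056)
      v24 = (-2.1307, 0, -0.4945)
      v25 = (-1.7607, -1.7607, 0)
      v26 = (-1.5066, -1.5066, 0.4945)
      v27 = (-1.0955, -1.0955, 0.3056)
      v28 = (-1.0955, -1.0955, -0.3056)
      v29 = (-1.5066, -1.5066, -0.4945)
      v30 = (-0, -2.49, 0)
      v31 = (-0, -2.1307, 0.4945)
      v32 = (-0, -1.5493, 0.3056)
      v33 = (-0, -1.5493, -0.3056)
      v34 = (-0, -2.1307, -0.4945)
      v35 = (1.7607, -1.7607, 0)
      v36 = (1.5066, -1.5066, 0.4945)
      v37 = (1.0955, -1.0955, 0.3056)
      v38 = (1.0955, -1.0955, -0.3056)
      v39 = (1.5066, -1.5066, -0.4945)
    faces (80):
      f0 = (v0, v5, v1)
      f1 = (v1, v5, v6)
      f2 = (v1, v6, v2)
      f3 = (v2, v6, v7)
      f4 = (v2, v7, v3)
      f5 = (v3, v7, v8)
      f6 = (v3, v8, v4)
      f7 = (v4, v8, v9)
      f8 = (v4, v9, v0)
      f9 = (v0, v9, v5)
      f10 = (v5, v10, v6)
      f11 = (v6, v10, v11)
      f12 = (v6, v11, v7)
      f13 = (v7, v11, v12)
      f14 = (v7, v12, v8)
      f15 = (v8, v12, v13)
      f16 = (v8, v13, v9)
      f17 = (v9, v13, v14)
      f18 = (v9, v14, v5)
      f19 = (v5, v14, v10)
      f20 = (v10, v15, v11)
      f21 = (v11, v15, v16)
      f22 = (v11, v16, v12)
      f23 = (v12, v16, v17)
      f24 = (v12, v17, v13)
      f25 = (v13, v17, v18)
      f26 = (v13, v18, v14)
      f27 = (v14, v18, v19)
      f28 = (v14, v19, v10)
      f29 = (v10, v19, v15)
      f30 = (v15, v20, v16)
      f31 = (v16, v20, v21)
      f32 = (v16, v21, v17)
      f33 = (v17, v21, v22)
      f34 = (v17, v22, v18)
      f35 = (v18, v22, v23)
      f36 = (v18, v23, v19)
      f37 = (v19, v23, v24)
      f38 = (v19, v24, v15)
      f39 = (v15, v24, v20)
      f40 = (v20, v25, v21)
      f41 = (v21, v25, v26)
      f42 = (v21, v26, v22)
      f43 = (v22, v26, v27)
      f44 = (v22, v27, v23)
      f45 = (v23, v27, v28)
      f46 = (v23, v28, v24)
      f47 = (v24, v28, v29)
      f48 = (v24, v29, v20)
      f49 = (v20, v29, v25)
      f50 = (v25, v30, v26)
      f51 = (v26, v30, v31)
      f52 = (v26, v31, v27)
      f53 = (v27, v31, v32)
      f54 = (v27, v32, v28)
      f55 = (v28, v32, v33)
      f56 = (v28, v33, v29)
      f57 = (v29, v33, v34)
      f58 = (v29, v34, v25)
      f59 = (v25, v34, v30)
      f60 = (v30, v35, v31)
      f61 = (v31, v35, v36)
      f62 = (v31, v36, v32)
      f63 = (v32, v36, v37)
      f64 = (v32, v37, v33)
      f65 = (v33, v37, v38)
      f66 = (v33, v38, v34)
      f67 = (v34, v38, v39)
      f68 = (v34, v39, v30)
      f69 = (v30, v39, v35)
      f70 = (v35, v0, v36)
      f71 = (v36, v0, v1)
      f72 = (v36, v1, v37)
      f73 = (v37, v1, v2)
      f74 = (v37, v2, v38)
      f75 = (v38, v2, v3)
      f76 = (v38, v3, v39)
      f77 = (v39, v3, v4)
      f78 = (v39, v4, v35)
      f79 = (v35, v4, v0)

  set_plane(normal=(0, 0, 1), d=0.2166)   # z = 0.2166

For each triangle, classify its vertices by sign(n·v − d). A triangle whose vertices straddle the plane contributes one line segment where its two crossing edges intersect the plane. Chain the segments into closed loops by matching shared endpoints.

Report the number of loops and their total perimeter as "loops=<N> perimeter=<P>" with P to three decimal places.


Straddling triangles (32 of 80):
  (v0,v5,v1) [--+] → (1.92277, 0.989481, 0.2166)–(2.33262, 0, 0.2166)  len=1.0710
  (v1,v5,v6) [+-+] → (1.92277, 0.989481, 0.2166)–(1.6494, 1.6494, 0.2166)  len=0.7143
  (v2,v7,v3) [++-] → (1.16158, 0.935979, 0.2166)–(1.5493, 0, 0.2166)  len=1.0131
  (v3,v7,v8) [-+-] → (1.16158, 0.935979, 0.2166)–(1.0955, 1.0955, 0.2166)  len=0.1727
  (v5,v10,v6) [--+] → (0.659918, 2.05925, 0.2166)–(1.6494, 1.6494, 0.2166)  len=1.0710
  (v6,v10,v11) [+-+] → (0.659918, 2.05925, 0.2166)–(0, 2.33262, 0.2166)  len=0.7143
  (v7,v12,v8) [++-] → (0.159521, 1.48322, 0.2166)–(1.0955, 1.0955, 0.2166)  len=1.0131
  (v8,v12,v13) [-+-] → (0.159521, 1.48322, 0.2166)–(0, 1.5493, 0.2166)  len=0.1727
  (v10,v15,v11) [--+] → (-0.989481, 1.92277, 0.2166)–(0, 2.33262, 0.2166)  len=1.0710
  (v11,v15,v16) [+-+] → (-0.989481, 1.92277, 0.2166)–(-1.6494, 1.6494, 0.2166)  len=0.7143
  (v12,v17,v13) [++-] → (-0.935979, 1.16158, 0.2166)–(0, 1.5493, 0.2166)  len=1.0131
  (v13,v17,v18) [-+-] → (-0.935979, 1.16158, 0.2166)–(-1.0955, 1.0955, 0.2166)  len=0.1727
  (v15,v20,v16) [--+] → (-2.05925, 0.659918, 0.2166)–(-1.6494, 1.6494, 0.2166)  len=1.0710
  (v16,v20,v21) [+-+] → (-2.05925, 0.659918, 0.2166)–(-2.33262, 0, 0.2166)  len=0.7143
  (v17,v22,v18) [++-] → (-1.48322, 0.159521, 0.2166)–(-1.0955, 1.0955, 0.2166)  len=1.0131
  (v18,v22,v23) [-+-] → (-1.48322, 0.159521, 0.2166)–(-1.5493, 0, 0.2166)  len=0.1727
  (v20,v25,v21) [--+] → (-1.92277, -0.989481, 0.2166)–(-2.33262, 0, 0.2166)  len=1.0710
  (v21,v25,v26) [+-+] → (-1.92277, -0.989481, 0.2166)–(-1.6494, -1.6494, 0.2166)  len=0.7143
  (v22,v27,v23) [++-] → (-1.16158, -0.935979, 0.2166)–(-1.5493, 0, 0.2166)  len=1.0131
  (v23,v27,v28) [-+-] → (-1.16158, -0.935979, 0.2166)–(-1.0955, -1.0955, 0.2166)  len=0.1727
  (v25,v30,v26) [--+] → (-0.659918, -2.05925, 0.2166)–(-1.6494, -1.6494, 0.2166)  len=1.0710
  (v26,v30,v31) [+-+] → (-0.659918, -2.05925, 0.2166)–(0, -2.33262, 0.2166)  len=0.7143
  (v27,v32,v28) [++-] → (-0.159521, -1.48322, 0.2166)–(-1.0955, -1.0955, 0.2166)  len=1.0131
  (v28,v32,v33) [-+-] → (-0.159521, -1.48322, 0.2166)–(0, -1.5493, 0.2166)  len=0.1727
  (v30,v35,v31) [--+] → (0.989481, -1.92277, 0.2166)–(0, -2.33262, 0.2166)  len=1.0710
  (v31,v35,v36) [+-+] → (0.989481, -1.92277, 0.2166)–(1.6494, -1.6494, 0.2166)  len=0.7143
  (v32,v37,v33) [++-] → (0.935979, -1.16158, 0.2166)–(0, -1.5493, 0.2166)  len=1.0131
  (v33,v37,v38) [-+-] → (0.935979, -1.16158, 0.2166)–(1.0955, -1.0955, 0.2166)  len=0.1727
  (v35,v0,v36) [--+] → (2.05925, -0.659918, 0.2166)–(1.6494, -1.6494, 0.2166)  len=1.0710
  (v36,v0,v1) [+-+] → (2.05925, -0.659918, 0.2166)–(2.33262, 0, 0.2166)  len=0.7143
  (v37,v2,v38) [++-] → (1.48322, -0.159521, 0.2166)–(1.0955, -1.0955, 0.2166)  len=1.0131
  (v38,v2,v3) [-+-] → (1.48322, -0.159521, 0.2166)–(1.5493, 0, 0.2166)  len=0.1727

Chained into 2 loop(s):
  loop 1: 16 segments, perimeter = 14.2824
  loop 2: 16 segments, perimeter = 9.4862
Total perimeter = 23.769

loops=2 perimeter=23.769


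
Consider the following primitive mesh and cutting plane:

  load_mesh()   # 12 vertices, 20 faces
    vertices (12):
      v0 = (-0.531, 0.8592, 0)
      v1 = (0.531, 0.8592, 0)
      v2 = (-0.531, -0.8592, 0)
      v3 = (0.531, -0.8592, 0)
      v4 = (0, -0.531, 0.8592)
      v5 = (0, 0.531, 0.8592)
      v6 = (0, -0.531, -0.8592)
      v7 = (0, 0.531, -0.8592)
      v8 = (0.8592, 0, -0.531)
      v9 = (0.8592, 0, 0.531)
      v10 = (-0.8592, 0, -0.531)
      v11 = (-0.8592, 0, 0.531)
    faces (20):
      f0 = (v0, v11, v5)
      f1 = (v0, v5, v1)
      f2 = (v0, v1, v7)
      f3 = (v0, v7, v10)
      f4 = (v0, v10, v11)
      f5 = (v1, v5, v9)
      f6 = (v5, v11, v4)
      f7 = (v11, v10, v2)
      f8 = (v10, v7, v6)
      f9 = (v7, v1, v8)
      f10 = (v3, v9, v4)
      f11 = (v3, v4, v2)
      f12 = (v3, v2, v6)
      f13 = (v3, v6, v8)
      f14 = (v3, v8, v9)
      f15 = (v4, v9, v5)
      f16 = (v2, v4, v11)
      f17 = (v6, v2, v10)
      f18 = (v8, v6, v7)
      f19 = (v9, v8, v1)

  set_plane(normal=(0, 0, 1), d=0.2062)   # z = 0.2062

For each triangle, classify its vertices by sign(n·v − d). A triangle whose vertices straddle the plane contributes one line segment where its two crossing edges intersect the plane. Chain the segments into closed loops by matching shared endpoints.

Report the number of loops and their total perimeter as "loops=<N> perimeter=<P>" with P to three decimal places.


loops=1 perimeter=5.306

Straddling triangles (10 of 20):
  (v0,v11,v5) [-++] → (-0.658448, 0.525552, 0.2062)–(-0.403565, 0.780435, 0.2062)  len=0.3605
  (v0,v5,v1) [-+-] → (-0.403565, 0.780435, 0.2062)–(0.403565, 0.780435, 0.2062)  len=0.8071
  (v0,v10,v11) [--+] → (-0.8592, 0, 0.2062)–(-0.658448, 0.525552, 0.2062)  len=0.5626
  (v1,v5,v9) [-++] → (0.403565, 0.780435, 0.2062)–(0.658448, 0.525552, 0.2062)  len=0.3605
  (v11,v10,v2) [+--] → (-0.8592, 0, 0.2062)–(-0.658448, -0.525552, 0.2062)  len=0.5626
  (v3,v9,v4) [-++] → (0.658448, -0.525552, 0.2062)–(0.403565, -0.780435, 0.2062)  len=0.3605
  (v3,v4,v2) [-+-] → (0.403565, -0.780435, 0.2062)–(-0.403565, -0.780435, 0.2062)  len=0.8071
  (v3,v8,v9) [--+] → (0.8592, 0, 0.2062)–(0.658448, -0.525552, 0.2062)  len=0.5626
  (v2,v4,v11) [-++] → (-0.403565, -0.780435, 0.2062)–(-0.658448, -0.525552, 0.2062)  len=0.3605
  (v9,v8,v1) [+--] → (0.8592, 0, 0.2062)–(0.658448, 0.525552, 0.2062)  len=0.5626

Chained into 1 loop(s):
  loop 1: 10 segments, perimeter = 5.3065
Total perimeter = 5.306


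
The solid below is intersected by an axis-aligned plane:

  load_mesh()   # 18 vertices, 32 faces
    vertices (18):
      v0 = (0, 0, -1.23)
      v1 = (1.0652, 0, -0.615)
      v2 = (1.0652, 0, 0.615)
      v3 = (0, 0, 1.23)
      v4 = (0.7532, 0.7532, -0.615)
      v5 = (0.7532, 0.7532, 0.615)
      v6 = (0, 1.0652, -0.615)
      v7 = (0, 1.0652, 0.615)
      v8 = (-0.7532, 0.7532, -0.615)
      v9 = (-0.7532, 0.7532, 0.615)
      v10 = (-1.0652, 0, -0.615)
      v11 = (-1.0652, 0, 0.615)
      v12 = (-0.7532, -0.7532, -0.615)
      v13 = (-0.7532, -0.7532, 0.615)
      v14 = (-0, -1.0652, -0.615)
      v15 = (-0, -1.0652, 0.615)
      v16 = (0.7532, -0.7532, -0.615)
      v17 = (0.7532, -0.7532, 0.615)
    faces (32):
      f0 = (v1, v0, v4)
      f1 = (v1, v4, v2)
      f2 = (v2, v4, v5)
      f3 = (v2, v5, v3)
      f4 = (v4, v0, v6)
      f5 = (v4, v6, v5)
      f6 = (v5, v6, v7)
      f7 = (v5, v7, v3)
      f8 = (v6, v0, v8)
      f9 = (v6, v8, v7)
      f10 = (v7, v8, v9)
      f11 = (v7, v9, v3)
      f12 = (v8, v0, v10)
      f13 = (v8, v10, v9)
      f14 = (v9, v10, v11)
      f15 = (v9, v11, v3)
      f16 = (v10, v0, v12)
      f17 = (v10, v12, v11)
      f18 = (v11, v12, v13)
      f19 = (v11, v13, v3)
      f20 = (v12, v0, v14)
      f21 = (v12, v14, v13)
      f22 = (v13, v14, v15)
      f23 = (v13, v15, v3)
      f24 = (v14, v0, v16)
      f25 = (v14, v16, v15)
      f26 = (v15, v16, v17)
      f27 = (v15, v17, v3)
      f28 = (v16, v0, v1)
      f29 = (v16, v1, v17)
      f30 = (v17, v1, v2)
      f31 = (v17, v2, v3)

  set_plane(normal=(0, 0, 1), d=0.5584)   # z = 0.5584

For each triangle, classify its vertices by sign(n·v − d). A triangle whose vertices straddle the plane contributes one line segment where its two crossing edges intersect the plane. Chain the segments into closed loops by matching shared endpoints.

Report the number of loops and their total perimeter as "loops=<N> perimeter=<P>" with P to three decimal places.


Straddling triangles (16 of 32):
  (v1,v4,v2) [--+] → (1.05084, 0.0346594, 0.5584)–(1.0652, 0, 0.5584)  len=0.0375
  (v2,v4,v5) [+-+] → (1.05084, 0.0346594, 0.5584)–(0.7532, 0.7532, 0.5584)  len=0.7777
  (v4,v6,v5) [--+] → (0.718541, 0.767557, 0.5584)–(0.7532, 0.7532, 0.5584)  len=0.0375
  (v5,v6,v7) [+-+] → (0.718541, 0.767557, 0.5584)–(0, 1.0652, 0.5584)  len=0.7777
  (v6,v8,v7) [--+] → (-0.0346594, 1.05084, 0.5584)–(0, 1.0652, 0.5584)  len=0.0375
  (v7,v8,v9) [+-+] → (-0.0346594, 1.05084, 0.5584)–(-0.7532, 0.7532, 0.5584)  len=0.7777
  (v8,v10,v9) [--+] → (-0.767557, 0.718541, 0.5584)–(-0.7532, 0.7532, 0.5584)  len=0.0375
  (v9,v10,v11) [+-+] → (-0.767557, 0.718541, 0.5584)–(-1.0652, 0, 0.5584)  len=0.7777
  (v10,v12,v11) [--+] → (-1.05084, -0.0346594, 0.5584)–(-1.0652, 0, 0.5584)  len=0.0375
  (v11,v12,v13) [+-+] → (-1.05084, -0.0346594, 0.5584)–(-0.7532, -0.7532, 0.5584)  len=0.7777
  (v12,v14,v13) [--+] → (-0.718541, -0.767557, 0.5584)–(-0.7532, -0.7532, 0.5584)  len=0.0375
  (v13,v14,v15) [+-+] → (-0.718541, -0.767557, 0.5584)–(0, -1.0652, 0.5584)  len=0.7777
  (v14,v16,v15) [--+] → (0.0346594, -1.05084, 0.5584)–(0, -1.0652, 0.5584)  len=0.0375
  (v15,v16,v17) [+-+] → (0.0346594, -1.05084, 0.5584)–(0.7532, -0.7532, 0.5584)  len=0.7777
  (v16,v1,v17) [--+] → (0.767557, -0.718541, 0.5584)–(0.7532, -0.7532, 0.5584)  len=0.0375
  (v17,v1,v2) [+-+] → (0.767557, -0.718541, 0.5584)–(1.0652, 0, 0.5584)  len=0.7777

Chained into 1 loop(s):
  loop 1: 16 segments, perimeter = 6.5221
Total perimeter = 6.522

loops=1 perimeter=6.522


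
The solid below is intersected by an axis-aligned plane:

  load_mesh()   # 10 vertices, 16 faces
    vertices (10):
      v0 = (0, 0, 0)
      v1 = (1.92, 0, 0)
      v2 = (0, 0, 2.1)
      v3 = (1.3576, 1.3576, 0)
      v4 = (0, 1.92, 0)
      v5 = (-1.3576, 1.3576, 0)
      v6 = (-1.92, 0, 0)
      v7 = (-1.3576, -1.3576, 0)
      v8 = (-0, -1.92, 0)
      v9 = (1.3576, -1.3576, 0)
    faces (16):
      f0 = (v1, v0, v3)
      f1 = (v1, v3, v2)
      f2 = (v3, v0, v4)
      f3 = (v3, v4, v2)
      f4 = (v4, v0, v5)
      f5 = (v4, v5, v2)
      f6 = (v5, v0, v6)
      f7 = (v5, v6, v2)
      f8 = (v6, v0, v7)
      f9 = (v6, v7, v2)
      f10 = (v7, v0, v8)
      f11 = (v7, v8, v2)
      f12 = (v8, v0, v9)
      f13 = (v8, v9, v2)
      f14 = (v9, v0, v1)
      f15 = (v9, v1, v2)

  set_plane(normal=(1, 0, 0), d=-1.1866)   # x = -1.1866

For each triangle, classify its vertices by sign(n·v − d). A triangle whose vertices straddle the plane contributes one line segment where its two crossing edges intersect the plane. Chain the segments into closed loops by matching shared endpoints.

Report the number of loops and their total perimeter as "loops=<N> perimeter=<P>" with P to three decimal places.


Straddling triangles (8 of 16):
  (v4,v0,v5) [++-] → (-1.1866, 1.1866, 0)–(-1.1866, 1.42844, 0)  len=0.2418
  (v4,v5,v2) [+-+] → (-1.1866, 1.42844, 0)–(-1.1866, 1.1866, 0.264511)  len=0.3584
  (v5,v0,v6) [-+-] → (-1.1866, 1.1866, 0)–(-1.1866, 0, 0)  len=1.1866
  (v5,v6,v2) [--+] → (-1.1866, 0, 0.802156)–(-1.1866, 1.1866, 0.264511)  len=1.3027
  (v6,v0,v7) [-+-] → (-1.1866, 0, 0)–(-1.1866, -1.1866, 0)  len=1.1866
  (v6,v7,v2) [--+] → (-1.1866, -1.1866, 0.264511)–(-1.1866, 0, 0.802156)  len=1.3027
  (v7,v0,v8) [-++] → (-1.1866, -1.1866, 0)–(-1.1866, -1.42844, 0)  len=0.2418
  (v7,v8,v2) [-++] → (-1.1866, -1.42844, 0)–(-1.1866, -1.1866, 0.264511)  len=0.3584

Chained into 1 loop(s):
  loop 1: 8 segments, perimeter = 6.1791
Total perimeter = 6.179

loops=1 perimeter=6.179


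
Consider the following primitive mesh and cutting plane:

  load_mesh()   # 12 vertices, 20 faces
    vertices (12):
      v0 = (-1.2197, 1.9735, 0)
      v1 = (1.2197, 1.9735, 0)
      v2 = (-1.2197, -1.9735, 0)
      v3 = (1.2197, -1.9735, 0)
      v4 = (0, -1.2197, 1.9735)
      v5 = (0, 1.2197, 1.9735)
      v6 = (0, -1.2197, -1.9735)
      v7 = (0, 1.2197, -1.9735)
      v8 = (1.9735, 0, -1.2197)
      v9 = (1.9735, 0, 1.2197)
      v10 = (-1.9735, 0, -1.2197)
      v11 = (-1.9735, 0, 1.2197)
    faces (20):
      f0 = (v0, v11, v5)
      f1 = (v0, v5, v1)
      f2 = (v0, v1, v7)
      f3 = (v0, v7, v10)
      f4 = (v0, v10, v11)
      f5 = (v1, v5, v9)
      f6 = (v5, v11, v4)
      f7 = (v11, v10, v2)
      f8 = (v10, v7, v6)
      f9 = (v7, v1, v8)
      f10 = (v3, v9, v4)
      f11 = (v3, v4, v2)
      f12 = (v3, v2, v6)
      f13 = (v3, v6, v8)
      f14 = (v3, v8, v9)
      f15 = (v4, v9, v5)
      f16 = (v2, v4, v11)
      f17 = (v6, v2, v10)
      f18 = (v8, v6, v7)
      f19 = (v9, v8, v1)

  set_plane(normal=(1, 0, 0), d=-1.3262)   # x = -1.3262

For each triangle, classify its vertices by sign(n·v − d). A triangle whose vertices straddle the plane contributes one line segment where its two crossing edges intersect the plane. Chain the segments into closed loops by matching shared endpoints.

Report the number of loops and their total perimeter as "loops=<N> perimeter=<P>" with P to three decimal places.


loops=1 perimeter=9.613

Straddling triangles (8 of 20):
  (v0,v11,v5) [+-+] → (-1.3262, 1.69468, 0.172324)–(-1.3262, 0.400057, 1.46694)  len=1.8309
  (v0,v7,v10) [++-] → (-1.3262, 0.400057, -1.46694)–(-1.3262, 1.69468, -0.172324)  len=1.8309
  (v0,v10,v11) [+--] → (-1.3262, 1.69468, -0.172324)–(-1.3262, 1.69468, 0.172324)  len=0.3446
  (v5,v11,v4) [+-+] → (-1.3262, 0.400057, 1.46694)–(-1.3262, -0.400057, 1.46694)  len=0.8001
  (v11,v10,v2) [--+] → (-1.3262, -1.69468, -0.172324)–(-1.3262, -1.69468, 0.172324)  len=0.3446
  (v10,v7,v6) [-++] → (-1.3262, 0.400057, -1.46694)–(-1.3262, -0.400057, -1.46694)  len=0.8001
  (v2,v4,v11) [++-] → (-1.3262, -0.400057, 1.46694)–(-1.3262, -1.69468, 0.172324)  len=1.8309
  (v6,v2,v10) [++-] → (-1.3262, -1.69468, -0.172324)–(-1.3262, -0.400057, -1.46694)  len=1.8309

Chained into 1 loop(s):
  loop 1: 8 segments, perimeter = 9.6130
Total perimeter = 9.613


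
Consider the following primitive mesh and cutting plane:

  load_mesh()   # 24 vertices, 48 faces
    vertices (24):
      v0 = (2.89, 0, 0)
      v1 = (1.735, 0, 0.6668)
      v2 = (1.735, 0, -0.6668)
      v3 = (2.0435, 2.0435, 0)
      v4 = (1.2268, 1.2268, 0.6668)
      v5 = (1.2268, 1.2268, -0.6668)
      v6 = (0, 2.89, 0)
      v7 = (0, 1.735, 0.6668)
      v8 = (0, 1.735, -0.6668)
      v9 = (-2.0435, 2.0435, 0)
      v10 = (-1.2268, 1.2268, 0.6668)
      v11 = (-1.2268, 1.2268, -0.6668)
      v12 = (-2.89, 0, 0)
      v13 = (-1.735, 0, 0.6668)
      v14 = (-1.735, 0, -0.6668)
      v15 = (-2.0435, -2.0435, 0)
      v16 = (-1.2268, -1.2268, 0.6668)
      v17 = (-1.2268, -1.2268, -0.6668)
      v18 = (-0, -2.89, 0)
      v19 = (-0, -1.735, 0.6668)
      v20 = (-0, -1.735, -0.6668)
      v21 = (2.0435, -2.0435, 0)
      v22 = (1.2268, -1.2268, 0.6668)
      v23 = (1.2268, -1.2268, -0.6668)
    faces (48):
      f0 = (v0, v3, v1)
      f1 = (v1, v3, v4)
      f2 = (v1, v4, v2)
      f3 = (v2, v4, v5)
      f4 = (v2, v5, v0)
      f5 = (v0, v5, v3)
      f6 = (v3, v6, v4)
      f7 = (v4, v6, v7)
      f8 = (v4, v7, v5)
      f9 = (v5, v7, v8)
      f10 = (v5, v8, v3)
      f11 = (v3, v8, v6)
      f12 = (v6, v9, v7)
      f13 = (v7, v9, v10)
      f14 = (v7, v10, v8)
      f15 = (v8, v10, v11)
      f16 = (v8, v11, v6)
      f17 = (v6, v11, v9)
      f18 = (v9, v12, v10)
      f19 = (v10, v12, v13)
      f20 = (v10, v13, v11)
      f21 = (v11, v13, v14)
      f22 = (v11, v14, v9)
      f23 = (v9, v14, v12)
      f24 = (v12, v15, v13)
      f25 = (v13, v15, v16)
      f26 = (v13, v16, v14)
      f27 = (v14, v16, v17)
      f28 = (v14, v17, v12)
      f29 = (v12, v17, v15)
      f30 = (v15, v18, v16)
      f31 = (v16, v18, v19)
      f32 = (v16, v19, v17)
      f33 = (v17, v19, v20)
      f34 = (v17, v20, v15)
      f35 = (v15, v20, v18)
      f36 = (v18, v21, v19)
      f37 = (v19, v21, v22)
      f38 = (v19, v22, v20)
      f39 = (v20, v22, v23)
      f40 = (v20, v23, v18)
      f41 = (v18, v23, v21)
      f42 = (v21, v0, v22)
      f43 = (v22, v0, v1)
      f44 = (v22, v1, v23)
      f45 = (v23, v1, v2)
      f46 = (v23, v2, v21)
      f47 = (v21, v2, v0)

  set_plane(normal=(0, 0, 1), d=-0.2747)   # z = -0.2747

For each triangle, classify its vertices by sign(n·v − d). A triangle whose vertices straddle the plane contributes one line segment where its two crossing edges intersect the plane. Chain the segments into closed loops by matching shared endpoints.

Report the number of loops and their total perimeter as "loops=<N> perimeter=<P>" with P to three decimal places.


Straddling triangles (32 of 48):
  (v1,v4,v2) [++-] → (1.58558, 0.360699, -0.2747)–(1.735, 0, -0.2747)  len=0.3904
  (v2,v4,v5) [-+-] → (1.58558, 0.360699, -0.2747)–(1.2268, 1.2268, -0.2747)  len=0.9375
  (v2,v5,v0) [--+] → (2.20482, 0.505402, -0.2747)–(2.41418, 0, -0.2747)  len=0.5470
  (v0,v5,v3) [+-+] → (2.20482, 0.505402, -0.2747)–(1.70705, 1.70705, -0.2747)  len=1.3007
  (v4,v7,v5) [++-] → (0.866101, 1.37622, -0.2747)–(1.2268, 1.2268, -0.2747)  len=0.3904
  (v5,v7,v8) [-+-] → (0.866101, 1.37622, -0.2747)–(0, 1.735, -0.2747)  len=0.9375
  (v5,v8,v3) [--+] → (1.20164, 1.91641, -0.2747)–(1.70705, 1.70705, -0.2747)  len=0.5470
  (v3,v8,v6) [+-+] → (1.20164, 1.91641, -0.2747)–(0, 2.41418, -0.2747)  len=1.3007
  (v7,v10,v8) [++-] → (-0.360699, 1.58558, -0.2747)–(0, 1.735, -0.2747)  len=0.3904
  (v8,v10,v11) [-+-] → (-0.360699, 1.58558, -0.2747)–(-1.2268, 1.2268, -0.2747)  len=0.9375
  (v8,v11,v6) [--+] → (-0.505402, 2.20482, -0.2747)–(0, 2.41418, -0.2747)  len=0.5470
  (v6,v11,v9) [+-+] → (-0.505402, 2.20482, -0.2747)–(-1.70705, 1.70705, -0.2747)  len=1.3007
  (v10,v13,v11) [++-] → (-1.37622, 0.866101, -0.2747)–(-1.2268, 1.2268, -0.2747)  len=0.3904
  (v11,v13,v14) [-+-] → (-1.37622, 0.866101, -0.2747)–(-1.735, 0, -0.2747)  len=0.9375
  (v11,v14,v9) [--+] → (-1.91641, 1.20164, -0.2747)–(-1.70705, 1.70705, -0.2747)  len=0.5470
  (v9,v14,v12) [+-+] → (-1.91641, 1.20164, -0.2747)–(-2.41418, 0, -0.2747)  len=1.3007
  (v13,v16,v14) [++-] → (-1.58558, -0.360699, -0.2747)–(-1.735, 0, -0.2747)  len=0.3904
  (v14,v16,v17) [-+-] → (-1.58558, -0.360699, -0.2747)–(-1.2268, -1.2268, -0.2747)  len=0.9375
  (v14,v17,v12) [--+] → (-2.20482, -0.505402, -0.2747)–(-2.41418, 0, -0.2747)  len=0.5470
  (v12,v17,v15) [+-+] → (-2.20482, -0.505402, -0.2747)–(-1.70705, -1.70705, -0.2747)  len=1.3007
  (v16,v19,v17) [++-] → (-0.866101, -1.37622, -0.2747)–(-1.2268, -1.2268, -0.2747)  len=0.3904
  (v17,v19,v20) [-+-] → (-0.866101, -1.37622, -0.2747)–(0, -1.735, -0.2747)  len=0.9375
  (v17,v20,v15) [--+] → (-1.20164, -1.91641, -0.2747)–(-1.70705, -1.70705, -0.2747)  len=0.5470
  (v15,v20,v18) [+-+] → (-1.20164, -1.91641, -0.2747)–(0, -2.41418, -0.2747)  len=1.3007
  (v19,v22,v20) [++-] → (0.360699, -1.58558, -0.2747)–(0, -1.735, -0.2747)  len=0.3904
  (v20,v22,v23) [-+-] → (0.360699, -1.58558, -0.2747)–(1.2268, -1.2268, -0.2747)  len=0.9375
  (v20,v23,v18) [--+] → (0.505402, -2.20482, -0.2747)–(0, -2.41418, -0.2747)  len=0.5470
  (v18,v23,v21) [+-+] → (0.505402, -2.20482, -0.2747)–(1.70705, -1.70705, -0.2747)  len=1.3007
  (v22,v1,v23) [++-] → (1.37622, -0.866101, -0.2747)–(1.2268, -1.2268, -0.2747)  len=0.3904
  (v23,v1,v2) [-+-] → (1.37622, -0.866101, -0.2747)–(1.735, 0, -0.2747)  len=0.9375
  (v23,v2,v21) [--+] → (1.91641, -1.20164, -0.2747)–(1.70705, -1.70705, -0.2747)  len=0.5470
  (v21,v2,v0) [+-+] → (1.91641, -1.20164, -0.2747)–(2.41418, 0, -0.2747)  len=1.3007

Chained into 2 loop(s):
  loop 1: 16 segments, perimeter = 10.6232
  loop 2: 16 segments, perimeter = 14.7817
Total perimeter = 25.405

loops=2 perimeter=25.405


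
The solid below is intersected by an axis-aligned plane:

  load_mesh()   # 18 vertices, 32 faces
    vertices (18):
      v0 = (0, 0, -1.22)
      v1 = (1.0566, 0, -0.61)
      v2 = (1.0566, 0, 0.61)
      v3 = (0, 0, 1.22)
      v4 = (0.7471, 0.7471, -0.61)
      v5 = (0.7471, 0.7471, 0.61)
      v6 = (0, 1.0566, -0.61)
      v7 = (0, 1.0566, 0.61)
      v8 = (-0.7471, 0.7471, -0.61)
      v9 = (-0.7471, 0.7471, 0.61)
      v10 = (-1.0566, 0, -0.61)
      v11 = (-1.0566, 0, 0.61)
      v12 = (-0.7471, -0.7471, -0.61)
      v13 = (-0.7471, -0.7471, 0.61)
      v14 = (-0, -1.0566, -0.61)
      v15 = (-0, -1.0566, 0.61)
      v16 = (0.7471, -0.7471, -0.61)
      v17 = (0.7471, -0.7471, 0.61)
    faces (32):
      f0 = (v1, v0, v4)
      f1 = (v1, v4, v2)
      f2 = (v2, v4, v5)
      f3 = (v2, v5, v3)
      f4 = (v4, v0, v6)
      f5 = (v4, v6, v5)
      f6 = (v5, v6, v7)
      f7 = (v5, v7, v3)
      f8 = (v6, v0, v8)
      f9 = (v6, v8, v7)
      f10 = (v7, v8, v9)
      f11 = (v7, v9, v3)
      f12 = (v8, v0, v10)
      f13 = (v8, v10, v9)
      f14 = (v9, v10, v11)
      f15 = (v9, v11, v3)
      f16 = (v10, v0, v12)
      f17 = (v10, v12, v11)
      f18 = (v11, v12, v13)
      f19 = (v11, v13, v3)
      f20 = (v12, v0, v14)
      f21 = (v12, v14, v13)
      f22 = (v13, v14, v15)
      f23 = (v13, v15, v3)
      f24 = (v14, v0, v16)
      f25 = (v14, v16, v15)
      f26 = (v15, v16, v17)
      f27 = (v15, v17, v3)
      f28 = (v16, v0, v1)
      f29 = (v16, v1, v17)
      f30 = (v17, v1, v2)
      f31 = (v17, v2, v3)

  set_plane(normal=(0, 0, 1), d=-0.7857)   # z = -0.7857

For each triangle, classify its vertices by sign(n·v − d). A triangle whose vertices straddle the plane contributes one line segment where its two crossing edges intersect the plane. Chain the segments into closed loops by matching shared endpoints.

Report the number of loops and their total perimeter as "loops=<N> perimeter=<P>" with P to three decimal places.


loops=1 perimeter=4.606

Straddling triangles (8 of 32):
  (v1,v0,v4) [+-+] → (0.752265, 0, -0.7857)–(0.531911, 0.531911, -0.7857)  len=0.5757
  (v4,v0,v6) [+-+] → (0.531911, 0.531911, -0.7857)–(0, 0.752265, -0.7857)  len=0.5757
  (v6,v0,v8) [+-+] → (0, 0.752265, -0.7857)–(-0.531911, 0.531911, -0.7857)  len=0.5757
  (v8,v0,v10) [+-+] → (-0.531911, 0.531911, -0.7857)–(-0.752265, 0, -0.7857)  len=0.5757
  (v10,v0,v12) [+-+] → (-0.752265, 0, -0.7857)–(-0.531911, -0.531911, -0.7857)  len=0.5757
  (v12,v0,v14) [+-+] → (-0.531911, -0.531911, -0.7857)–(0, -0.752265, -0.7857)  len=0.5757
  (v14,v0,v16) [+-+] → (0, -0.752265, -0.7857)–(0.531911, -0.531911, -0.7857)  len=0.5757
  (v16,v0,v1) [+-+] → (0.531911, -0.531911, -0.7857)–(0.752265, 0, -0.7857)  len=0.5757

Chained into 1 loop(s):
  loop 1: 8 segments, perimeter = 4.6060
Total perimeter = 4.606


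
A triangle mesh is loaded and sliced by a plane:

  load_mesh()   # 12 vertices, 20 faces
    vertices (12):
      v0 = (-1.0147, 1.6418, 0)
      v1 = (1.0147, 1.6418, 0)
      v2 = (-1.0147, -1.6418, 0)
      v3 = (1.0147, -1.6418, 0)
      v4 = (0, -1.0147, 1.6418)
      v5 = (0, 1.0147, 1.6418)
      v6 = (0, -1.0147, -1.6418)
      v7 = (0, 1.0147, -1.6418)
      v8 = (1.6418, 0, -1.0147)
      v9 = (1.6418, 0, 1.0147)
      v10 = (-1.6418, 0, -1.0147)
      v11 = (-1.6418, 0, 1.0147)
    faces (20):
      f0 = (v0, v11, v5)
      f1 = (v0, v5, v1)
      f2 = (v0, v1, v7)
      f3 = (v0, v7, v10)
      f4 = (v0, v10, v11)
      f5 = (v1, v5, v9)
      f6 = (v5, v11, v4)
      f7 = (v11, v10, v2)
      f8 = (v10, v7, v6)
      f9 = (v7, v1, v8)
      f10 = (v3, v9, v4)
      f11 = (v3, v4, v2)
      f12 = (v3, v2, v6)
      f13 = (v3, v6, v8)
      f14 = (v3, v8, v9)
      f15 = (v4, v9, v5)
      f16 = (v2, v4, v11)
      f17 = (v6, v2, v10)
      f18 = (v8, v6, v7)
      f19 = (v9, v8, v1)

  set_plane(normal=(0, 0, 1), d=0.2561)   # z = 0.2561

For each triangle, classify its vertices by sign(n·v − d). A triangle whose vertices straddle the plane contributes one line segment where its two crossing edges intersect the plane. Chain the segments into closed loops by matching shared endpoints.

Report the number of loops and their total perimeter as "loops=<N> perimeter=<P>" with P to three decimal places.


loops=1 perimeter=10.472

Straddling triangles (10 of 20):
  (v0,v11,v5) [-++] → (-1.17297, 1.22743, 0.2561)–(-0.85642, 1.54398, 0.2561)  len=0.4477
  (v0,v5,v1) [-+-] → (-0.85642, 1.54398, 0.2561)–(0.85642, 1.54398, 0.2561)  len=1.7128
  (v0,v10,v11) [--+] → (-1.6418, 0, 0.2561)–(-1.17297, 1.22743, 0.2561)  len=1.3139
  (v1,v5,v9) [-++] → (0.85642, 1.54398, 0.2561)–(1.17297, 1.22743, 0.2561)  len=0.4477
  (v11,v10,v2) [+--] → (-1.6418, 0, 0.2561)–(-1.17297, -1.22743, 0.2561)  len=1.3139
  (v3,v9,v4) [-++] → (1.17297, -1.22743, 0.2561)–(0.85642, -1.54398, 0.2561)  len=0.4477
  (v3,v4,v2) [-+-] → (0.85642, -1.54398, 0.2561)–(-0.85642, -1.54398, 0.2561)  len=1.7128
  (v3,v8,v9) [--+] → (1.6418, 0, 0.2561)–(1.17297, -1.22743, 0.2561)  len=1.3139
  (v2,v4,v11) [-++] → (-0.85642, -1.54398, 0.2561)–(-1.17297, -1.22743, 0.2561)  len=0.4477
  (v9,v8,v1) [+--] → (1.6418, 0, 0.2561)–(1.17297, 1.22743, 0.2561)  len=1.3139

Chained into 1 loop(s):
  loop 1: 10 segments, perimeter = 10.4720
Total perimeter = 10.472
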